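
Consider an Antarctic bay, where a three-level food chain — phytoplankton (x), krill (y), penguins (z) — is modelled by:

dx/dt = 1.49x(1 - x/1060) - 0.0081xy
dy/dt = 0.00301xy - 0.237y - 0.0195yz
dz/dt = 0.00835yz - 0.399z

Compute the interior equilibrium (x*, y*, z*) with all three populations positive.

x* ≈ 785, y* ≈ 47.8, z* ≈ 109

From dz/dt = 0: 0.00835y* = 0.399, so y* = 47.8.
From dx/dt = 0: 1.49(1 - x*/1060) = 0.0081·47.8, giving x* = 1060·(1 - 0.26) = 785.
From dy/dt = 0: 0.00301·785 - 0.237 = 0.0195z*, so z* = 2.12/0.0195 = 109.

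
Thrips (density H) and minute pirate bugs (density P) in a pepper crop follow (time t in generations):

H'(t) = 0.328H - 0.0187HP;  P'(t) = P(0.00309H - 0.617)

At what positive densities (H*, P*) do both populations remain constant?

H* ≈ 200, P* ≈ 17.5

Set dP/dt = 0 with P > 0: 0.00309H - 0.617 = 0, so H* = 0.617/0.00309 = 200.
Set dH/dt = 0 with H > 0: 0.328 - 0.0187P = 0, so P* = 0.328/0.0187 = 17.5.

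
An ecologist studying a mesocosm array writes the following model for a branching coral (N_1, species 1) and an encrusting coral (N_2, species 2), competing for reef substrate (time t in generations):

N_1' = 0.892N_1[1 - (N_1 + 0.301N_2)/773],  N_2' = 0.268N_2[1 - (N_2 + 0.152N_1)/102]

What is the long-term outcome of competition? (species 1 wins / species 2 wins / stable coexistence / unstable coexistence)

Compare the nullcline intercepts: K1/α12 = 773/0.301 = 2570 > K2 = 102; K2/α21 = 102/0.152 = 671 < K1 = 773.
Since the inequalities point opposite ways, species 1 can invade but species 2 cannot.

species 1 excludes species 2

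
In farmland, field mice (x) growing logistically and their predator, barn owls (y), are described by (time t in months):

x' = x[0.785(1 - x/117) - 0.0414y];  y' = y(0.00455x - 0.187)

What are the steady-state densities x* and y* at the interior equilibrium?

From dy/dt = 0 with y > 0: 0.00455x* = 0.187, so x* = 41.1.
Substitute into dx/dt = 0: 0.785(1 - 41.1/117) = 0.0414y*.
The bracket is 0.649, giving y* = 0.509/0.0414 = 12.3.

x* ≈ 41.1, y* ≈ 12.3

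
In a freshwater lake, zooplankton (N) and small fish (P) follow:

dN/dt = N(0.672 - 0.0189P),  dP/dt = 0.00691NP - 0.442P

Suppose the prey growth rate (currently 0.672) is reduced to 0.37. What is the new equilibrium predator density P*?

P* ≈ 19.6

At the interior fixed point, setting dN/dt = 0 with N > 0 fixes P* = (prey growth rate)/(NP coefficient) — independent of the other coefficients.
With the change, P* = 0.37/0.0189 = 19.6; it falls from 35.6.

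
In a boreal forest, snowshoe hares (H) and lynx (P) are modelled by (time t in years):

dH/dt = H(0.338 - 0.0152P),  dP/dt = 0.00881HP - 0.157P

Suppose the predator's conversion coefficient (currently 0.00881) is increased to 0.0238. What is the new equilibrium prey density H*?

At the interior fixed point, setting dP/dt = 0 with P > 0 fixes H* = (predator death rate)/(HP coefficient) — independent of the other coefficients.
With the change, H* = 0.157/0.0238 = 6.6; it falls from 17.8.

H* ≈ 6.6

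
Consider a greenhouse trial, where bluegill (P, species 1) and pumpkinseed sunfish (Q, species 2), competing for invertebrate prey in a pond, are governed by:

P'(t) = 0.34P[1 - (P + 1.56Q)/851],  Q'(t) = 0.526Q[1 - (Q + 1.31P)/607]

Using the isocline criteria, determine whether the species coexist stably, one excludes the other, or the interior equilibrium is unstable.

unstable coexistence (outcome depends on initial conditions)

Compare the nullcline intercepts: K1/α12 = 851/1.56 = 546 < K2 = 607; K2/α21 = 607/1.31 = 463 < K1 = 851.
Since both are reversed, neither can invade when rare; the interior point is a saddle.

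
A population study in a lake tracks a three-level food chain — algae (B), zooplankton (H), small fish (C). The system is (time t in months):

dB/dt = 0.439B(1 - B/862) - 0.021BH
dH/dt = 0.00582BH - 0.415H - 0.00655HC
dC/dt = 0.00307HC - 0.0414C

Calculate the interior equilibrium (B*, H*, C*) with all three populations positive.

B* ≈ 306, H* ≈ 13.5, C* ≈ 208

From dC/dt = 0: 0.00307H* = 0.0414, so H* = 13.5.
From dB/dt = 0: 0.439(1 - B*/862) = 0.021·13.5, giving B* = 862·(1 - 0.645) = 306.
From dH/dt = 0: 0.00582·306 - 0.415 = 0.00655C*, so C* = 1.37/0.00655 = 208.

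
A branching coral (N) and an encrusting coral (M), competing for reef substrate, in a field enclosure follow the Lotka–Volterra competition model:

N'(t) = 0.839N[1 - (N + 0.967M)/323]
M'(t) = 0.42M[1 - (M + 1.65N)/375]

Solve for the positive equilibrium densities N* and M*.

Setting both brackets to zero gives the nullclines N + 0.967M = 323 and 1.65N + M = 375.
Substituting M = 375 - 1.65N into the first: N(1 - 0.967·1.65) = 323 - 0.967·375.
So N* = -39.6/-0.596 = 66.5, and then M* = 375 - 1.65·66.5 = 265.

N* ≈ 66.5, M* ≈ 265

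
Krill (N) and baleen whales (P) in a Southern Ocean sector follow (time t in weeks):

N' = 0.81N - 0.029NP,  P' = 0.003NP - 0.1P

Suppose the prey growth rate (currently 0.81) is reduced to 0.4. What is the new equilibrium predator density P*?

At the interior fixed point, setting dN/dt = 0 with N > 0 fixes P* = (prey growth rate)/(NP coefficient) — independent of the other coefficients.
With the change, P* = 0.4/0.029 = 13.8; it falls from 27.9.

P* ≈ 13.8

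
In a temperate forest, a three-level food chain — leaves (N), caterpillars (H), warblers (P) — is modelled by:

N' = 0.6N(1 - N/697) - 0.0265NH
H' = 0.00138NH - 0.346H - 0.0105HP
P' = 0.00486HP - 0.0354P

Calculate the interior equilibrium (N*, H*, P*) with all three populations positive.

From dP/dt = 0: 0.00486H* = 0.0354, so H* = 7.28.
From dN/dt = 0: 0.6(1 - N*/697) = 0.0265·7.28, giving N* = 697·(1 - 0.322) = 473.
From dH/dt = 0: 0.00138·473 - 0.346 = 0.0105P*, so P* = 0.306/0.0105 = 29.2.

N* ≈ 473, H* ≈ 7.28, P* ≈ 29.2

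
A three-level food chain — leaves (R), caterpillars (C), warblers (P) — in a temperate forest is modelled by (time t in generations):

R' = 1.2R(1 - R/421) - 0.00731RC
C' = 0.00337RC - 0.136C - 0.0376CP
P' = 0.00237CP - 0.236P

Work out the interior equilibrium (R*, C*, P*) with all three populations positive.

From dP/dt = 0: 0.00237C* = 0.236, so C* = 99.6.
From dR/dt = 0: 1.2(1 - R*/421) = 0.00731·99.6, giving R* = 421·(1 - 0.607) = 166.
From dC/dt = 0: 0.00337·166 - 0.136 = 0.0376P*, so P* = 0.422/0.0376 = 11.2.

R* ≈ 166, C* ≈ 99.6, P* ≈ 11.2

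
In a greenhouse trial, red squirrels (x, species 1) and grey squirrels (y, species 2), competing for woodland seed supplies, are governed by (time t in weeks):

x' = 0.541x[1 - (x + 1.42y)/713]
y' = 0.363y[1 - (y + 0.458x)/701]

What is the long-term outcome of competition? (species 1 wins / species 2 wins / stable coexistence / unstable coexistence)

species 2 excludes species 1

Compare the nullcline intercepts: K1/α12 = 713/1.42 = 502 < K2 = 701; K2/α21 = 701/0.458 = 1530 > K1 = 713.
Since the inequalities point opposite ways, species 2 can invade but species 1 cannot.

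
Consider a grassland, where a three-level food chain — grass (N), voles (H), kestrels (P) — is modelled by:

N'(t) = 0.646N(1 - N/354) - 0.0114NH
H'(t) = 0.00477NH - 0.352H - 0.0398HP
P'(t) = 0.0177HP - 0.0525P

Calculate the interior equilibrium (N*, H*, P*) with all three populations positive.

N* ≈ 335, H* ≈ 2.97, P* ≈ 31.4

From dP/dt = 0: 0.0177H* = 0.0525, so H* = 2.97.
From dN/dt = 0: 0.646(1 - N*/354) = 0.0114·2.97, giving N* = 354·(1 - 0.0523) = 335.
From dH/dt = 0: 0.00477·335 - 0.352 = 0.0398P*, so P* = 1.25/0.0398 = 31.4.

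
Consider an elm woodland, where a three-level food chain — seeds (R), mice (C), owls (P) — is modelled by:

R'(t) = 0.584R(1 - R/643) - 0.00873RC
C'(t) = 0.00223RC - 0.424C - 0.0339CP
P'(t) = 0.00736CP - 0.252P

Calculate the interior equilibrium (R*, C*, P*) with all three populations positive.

From dP/dt = 0: 0.00736C* = 0.252, so C* = 34.2.
From dR/dt = 0: 0.584(1 - R*/643) = 0.00873·34.2, giving R* = 643·(1 - 0.512) = 314.
From dC/dt = 0: 0.00223·314 - 0.424 = 0.0339P*, so P* = 0.276/0.0339 = 8.14.

R* ≈ 314, C* ≈ 34.2, P* ≈ 8.14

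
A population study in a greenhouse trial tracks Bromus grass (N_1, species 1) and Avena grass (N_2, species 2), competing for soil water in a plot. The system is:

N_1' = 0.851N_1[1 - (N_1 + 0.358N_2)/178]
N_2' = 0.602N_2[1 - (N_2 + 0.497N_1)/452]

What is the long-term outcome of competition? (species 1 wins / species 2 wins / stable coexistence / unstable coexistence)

stable coexistence

Compare the nullcline intercepts: K1/α12 = 178/0.358 = 497 > K2 = 452; K2/α21 = 452/0.497 = 909 > K1 = 178.
Since both inequalities hold, each species can invade when rare, so the interior equilibrium is stable.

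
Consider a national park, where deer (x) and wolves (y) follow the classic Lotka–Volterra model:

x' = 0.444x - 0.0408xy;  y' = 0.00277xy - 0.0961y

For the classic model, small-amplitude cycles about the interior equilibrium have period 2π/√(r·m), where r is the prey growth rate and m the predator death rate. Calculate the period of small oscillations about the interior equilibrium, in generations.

T ≈ 30.4 generations

Here r = 0.444 and m = 0.0961, so r·m = 0.0427.
ω = √0.0427 = 0.207 per generation, hence T = 2π/ω ≈ 30.4 generations.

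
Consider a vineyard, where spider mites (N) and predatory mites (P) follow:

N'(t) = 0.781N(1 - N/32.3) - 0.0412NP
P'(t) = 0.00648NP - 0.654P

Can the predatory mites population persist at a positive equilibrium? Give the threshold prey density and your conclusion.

The predator equation gives dP/dt > 0 only when N > 0.654/0.00648 = 101.
Without the predator, N → K = 32.3. Since 32.3 < 101, the predator cannot invade.

Threshold N = 101; K < 101, so no, the predator goes extinct.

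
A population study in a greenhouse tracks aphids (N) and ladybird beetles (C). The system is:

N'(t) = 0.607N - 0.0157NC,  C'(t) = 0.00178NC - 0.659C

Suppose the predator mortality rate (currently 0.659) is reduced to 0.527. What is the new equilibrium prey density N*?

At the interior fixed point, setting dC/dt = 0 with C > 0 fixes N* = (predator death rate)/(NC coefficient) — independent of the other coefficients.
With the change, N* = 0.527/0.00178 = 296; it falls from 370.

N* ≈ 296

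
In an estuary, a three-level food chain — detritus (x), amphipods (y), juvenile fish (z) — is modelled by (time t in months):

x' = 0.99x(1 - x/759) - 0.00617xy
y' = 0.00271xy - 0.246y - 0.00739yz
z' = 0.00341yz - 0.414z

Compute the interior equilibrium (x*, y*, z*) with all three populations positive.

From dz/dt = 0: 0.00341y* = 0.414, so y* = 121.
From dx/dt = 0: 0.99(1 - x*/759) = 0.00617·121, giving x* = 759·(1 - 0.757) = 185.
From dy/dt = 0: 0.00271·185 - 0.246 = 0.00739z*, so z* = 0.255/0.00739 = 34.4.

x* ≈ 185, y* ≈ 121, z* ≈ 34.4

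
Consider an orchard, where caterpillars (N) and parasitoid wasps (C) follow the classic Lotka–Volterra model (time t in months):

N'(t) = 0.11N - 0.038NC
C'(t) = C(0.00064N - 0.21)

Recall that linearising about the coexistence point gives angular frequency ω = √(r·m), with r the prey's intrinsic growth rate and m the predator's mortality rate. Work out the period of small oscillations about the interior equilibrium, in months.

Here r = 0.11 and m = 0.21, so r·m = 0.0231.
ω = √0.0231 = 0.152 per month, hence T = 2π/ω ≈ 41.3 months.

T ≈ 41.3 months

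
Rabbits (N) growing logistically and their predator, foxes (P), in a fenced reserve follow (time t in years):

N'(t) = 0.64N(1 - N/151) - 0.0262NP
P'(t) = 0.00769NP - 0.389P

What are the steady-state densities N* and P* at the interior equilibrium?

From dP/dt = 0 with P > 0: 0.00769N* = 0.389, so N* = 50.6.
Substitute into dN/dt = 0: 0.64(1 - 50.6/151) = 0.0262P*.
The bracket is 0.665, giving P* = 0.426/0.0262 = 16.2.

N* ≈ 50.6, P* ≈ 16.2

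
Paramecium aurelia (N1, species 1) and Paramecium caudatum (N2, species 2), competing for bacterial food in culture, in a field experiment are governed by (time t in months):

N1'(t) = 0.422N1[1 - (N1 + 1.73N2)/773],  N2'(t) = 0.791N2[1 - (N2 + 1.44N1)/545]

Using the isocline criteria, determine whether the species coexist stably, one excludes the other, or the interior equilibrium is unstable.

unstable coexistence (outcome depends on initial conditions)

Compare the nullcline intercepts: K1/α12 = 773/1.73 = 447 < K2 = 545; K2/α21 = 545/1.44 = 378 < K1 = 773.
Since both are reversed, neither can invade when rare; the interior point is a saddle.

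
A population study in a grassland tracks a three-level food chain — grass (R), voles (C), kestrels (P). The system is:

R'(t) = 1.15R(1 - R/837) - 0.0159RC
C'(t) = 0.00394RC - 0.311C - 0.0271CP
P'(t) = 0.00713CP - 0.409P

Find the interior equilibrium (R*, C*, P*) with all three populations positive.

From dP/dt = 0: 0.00713C* = 0.409, so C* = 57.4.
From dR/dt = 0: 1.15(1 - R*/837) = 0.0159·57.4, giving R* = 837·(1 - 0.793) = 173.
From dC/dt = 0: 0.00394·173 - 0.311 = 0.0271P*, so P* = 0.371/0.0271 = 13.7.

R* ≈ 173, C* ≈ 57.4, P* ≈ 13.7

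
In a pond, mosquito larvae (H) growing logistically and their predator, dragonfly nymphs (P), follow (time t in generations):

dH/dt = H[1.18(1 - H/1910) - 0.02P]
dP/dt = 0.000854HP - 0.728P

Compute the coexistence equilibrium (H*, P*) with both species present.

H* ≈ 852, P* ≈ 32.7

From dP/dt = 0 with P > 0: 0.000854H* = 0.728, so H* = 852.
Substitute into dH/dt = 0: 1.18(1 - 852/1910) = 0.02P*.
The bracket is 0.554, giving P* = 0.653/0.02 = 32.7.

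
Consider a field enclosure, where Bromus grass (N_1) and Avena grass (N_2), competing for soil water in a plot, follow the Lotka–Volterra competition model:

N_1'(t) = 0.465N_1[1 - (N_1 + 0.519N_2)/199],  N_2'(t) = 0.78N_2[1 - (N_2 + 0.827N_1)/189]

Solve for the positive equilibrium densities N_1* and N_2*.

N_1* ≈ 177, N_2* ≈ 42.8

Setting both brackets to zero gives the nullclines N_1 + 0.519N_2 = 199 and 0.827N_1 + N_2 = 189.
Substituting N_2 = 189 - 0.827N_1 into the first: N_1(1 - 0.519·0.827) = 199 - 0.519·189.
So N_1* = 101/0.571 = 177, and then N_2* = 189 - 0.827·177 = 42.8.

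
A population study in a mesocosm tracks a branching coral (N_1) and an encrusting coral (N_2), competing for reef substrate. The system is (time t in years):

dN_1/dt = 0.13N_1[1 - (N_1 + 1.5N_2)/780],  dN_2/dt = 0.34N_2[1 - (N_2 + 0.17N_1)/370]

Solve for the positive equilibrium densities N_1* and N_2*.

Setting both brackets to zero gives the nullclines N_1 + 1.5N_2 = 780 and 0.17N_1 + N_2 = 370.
Substituting N_2 = 370 - 0.17N_1 into the first: N_1(1 - 1.5·0.17) = 780 - 1.5·370.
So N_1* = 225/0.745 = 302, and then N_2* = 370 - 0.17·302 = 319.

N_1* ≈ 302, N_2* ≈ 319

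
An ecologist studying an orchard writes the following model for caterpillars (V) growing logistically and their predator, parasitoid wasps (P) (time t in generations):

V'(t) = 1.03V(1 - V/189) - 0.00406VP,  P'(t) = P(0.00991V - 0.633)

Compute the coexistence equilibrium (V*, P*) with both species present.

V* ≈ 63.9, P* ≈ 168

From dP/dt = 0 with P > 0: 0.00991V* = 0.633, so V* = 63.9.
Substitute into dV/dt = 0: 1.03(1 - 63.9/189) = 0.00406P*.
The bracket is 0.662, giving P* = 0.682/0.00406 = 168.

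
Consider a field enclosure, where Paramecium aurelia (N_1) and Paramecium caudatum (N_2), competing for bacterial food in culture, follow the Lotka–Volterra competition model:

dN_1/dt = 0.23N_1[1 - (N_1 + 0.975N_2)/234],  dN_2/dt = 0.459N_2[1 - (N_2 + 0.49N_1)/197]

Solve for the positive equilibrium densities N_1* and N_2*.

N_1* ≈ 80.3, N_2* ≈ 158

Setting both brackets to zero gives the nullclines N_1 + 0.975N_2 = 234 and 0.49N_1 + N_2 = 197.
Substituting N_2 = 197 - 0.49N_1 into the first: N_1(1 - 0.975·0.49) = 234 - 0.975·197.
So N_1* = 41.9/0.522 = 80.3, and then N_2* = 197 - 0.49·80.3 = 158.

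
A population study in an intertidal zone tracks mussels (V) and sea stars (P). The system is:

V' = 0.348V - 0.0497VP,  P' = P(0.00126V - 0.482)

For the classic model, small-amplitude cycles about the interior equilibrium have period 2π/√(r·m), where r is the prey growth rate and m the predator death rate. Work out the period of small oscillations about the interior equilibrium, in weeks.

T ≈ 15.3 weeks

Here r = 0.348 and m = 0.482, so r·m = 0.168.
ω = √0.168 = 0.41 per week, hence T = 2π/ω ≈ 15.3 weeks.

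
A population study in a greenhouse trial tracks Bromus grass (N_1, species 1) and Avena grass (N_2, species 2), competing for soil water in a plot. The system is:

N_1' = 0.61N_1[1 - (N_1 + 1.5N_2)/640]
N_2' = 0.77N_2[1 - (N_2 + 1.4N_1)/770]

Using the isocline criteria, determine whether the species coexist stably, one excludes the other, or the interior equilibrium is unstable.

unstable coexistence (outcome depends on initial conditions)

Compare the nullcline intercepts: K1/α12 = 640/1.5 = 427 < K2 = 770; K2/α21 = 770/1.4 = 550 < K1 = 640.
Since both are reversed, neither can invade when rare; the interior point is a saddle.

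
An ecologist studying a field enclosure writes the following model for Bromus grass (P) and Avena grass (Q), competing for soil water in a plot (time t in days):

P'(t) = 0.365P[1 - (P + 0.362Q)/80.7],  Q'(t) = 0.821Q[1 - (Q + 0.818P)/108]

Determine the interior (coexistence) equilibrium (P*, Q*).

P* ≈ 59.1, Q* ≈ 59.7

Setting both brackets to zero gives the nullclines P + 0.362Q = 80.7 and 0.818P + Q = 108.
Substituting Q = 108 - 0.818P into the first: P(1 - 0.362·0.818) = 80.7 - 0.362·108.
So P* = 41.6/0.704 = 59.1, and then Q* = 108 - 0.818·59.1 = 59.7.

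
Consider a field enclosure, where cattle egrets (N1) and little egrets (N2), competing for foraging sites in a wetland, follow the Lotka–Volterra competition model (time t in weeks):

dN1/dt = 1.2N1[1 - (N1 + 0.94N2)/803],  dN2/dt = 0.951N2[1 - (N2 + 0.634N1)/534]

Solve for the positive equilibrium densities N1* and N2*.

N1* ≈ 745, N2* ≈ 61.6

Setting both brackets to zero gives the nullclines N1 + 0.94N2 = 803 and 0.634N1 + N2 = 534.
Substituting N2 = 534 - 0.634N1 into the first: N1(1 - 0.94·0.634) = 803 - 0.94·534.
So N1* = 301/0.404 = 745, and then N2* = 534 - 0.634·745 = 61.6.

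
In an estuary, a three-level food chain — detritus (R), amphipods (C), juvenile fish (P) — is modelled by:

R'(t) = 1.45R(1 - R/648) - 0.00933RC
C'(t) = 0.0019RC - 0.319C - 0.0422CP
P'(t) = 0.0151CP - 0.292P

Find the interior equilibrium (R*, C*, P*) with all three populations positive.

From dP/dt = 0: 0.0151C* = 0.292, so C* = 19.3.
From dR/dt = 0: 1.45(1 - R*/648) = 0.00933·19.3, giving R* = 648·(1 - 0.124) = 567.
From dC/dt = 0: 0.0019·567 - 0.319 = 0.0422P*, so P* = 0.759/0.0422 = 18.

R* ≈ 567, C* ≈ 19.3, P* ≈ 18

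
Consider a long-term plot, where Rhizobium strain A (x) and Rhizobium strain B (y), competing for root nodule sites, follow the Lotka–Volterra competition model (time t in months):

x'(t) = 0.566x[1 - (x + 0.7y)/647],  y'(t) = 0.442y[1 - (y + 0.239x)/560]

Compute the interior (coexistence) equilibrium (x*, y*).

x* ≈ 306, y* ≈ 487

Setting both brackets to zero gives the nullclines x + 0.7y = 647 and 0.239x + y = 560.
Substituting y = 560 - 0.239x into the first: x(1 - 0.7·0.239) = 647 - 0.7·560.
So x* = 255/0.833 = 306, and then y* = 560 - 0.239·306 = 487.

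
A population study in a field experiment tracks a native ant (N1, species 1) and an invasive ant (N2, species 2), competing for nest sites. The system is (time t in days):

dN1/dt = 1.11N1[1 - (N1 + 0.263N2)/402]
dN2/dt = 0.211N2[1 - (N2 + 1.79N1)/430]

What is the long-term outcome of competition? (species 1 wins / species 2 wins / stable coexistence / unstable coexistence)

Compare the nullcline intercepts: K1/α12 = 402/0.263 = 1530 > K2 = 430; K2/α21 = 430/1.79 = 240 < K1 = 402.
Since the inequalities point opposite ways, species 1 can invade but species 2 cannot.

species 1 excludes species 2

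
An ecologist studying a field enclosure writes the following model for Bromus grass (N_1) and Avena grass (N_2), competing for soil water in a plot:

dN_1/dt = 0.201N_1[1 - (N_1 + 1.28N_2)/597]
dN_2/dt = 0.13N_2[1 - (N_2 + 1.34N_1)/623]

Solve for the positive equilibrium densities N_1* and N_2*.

Setting both brackets to zero gives the nullclines N_1 + 1.28N_2 = 597 and 1.34N_1 + N_2 = 623.
Substituting N_2 = 623 - 1.34N_1 into the first: N_1(1 - 1.28·1.34) = 597 - 1.28·623.
So N_1* = -200/-0.715 = 280, and then N_2* = 623 - 1.34·280 = 247.

N_1* ≈ 280, N_2* ≈ 247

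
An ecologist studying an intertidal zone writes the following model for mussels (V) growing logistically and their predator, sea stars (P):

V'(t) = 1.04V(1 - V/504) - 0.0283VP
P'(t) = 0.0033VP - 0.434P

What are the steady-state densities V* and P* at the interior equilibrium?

From dP/dt = 0 with P > 0: 0.0033V* = 0.434, so V* = 132.
Substitute into dV/dt = 0: 1.04(1 - 132/504) = 0.0283P*.
The bracket is 0.739, giving P* = 0.769/0.0283 = 27.2.

V* ≈ 132, P* ≈ 27.2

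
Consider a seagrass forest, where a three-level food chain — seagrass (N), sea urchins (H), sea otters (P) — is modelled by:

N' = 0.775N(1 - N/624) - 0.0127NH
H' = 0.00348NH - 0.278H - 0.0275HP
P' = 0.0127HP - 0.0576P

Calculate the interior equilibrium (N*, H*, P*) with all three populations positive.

N* ≈ 578, H* ≈ 4.54, P* ≈ 63

From dP/dt = 0: 0.0127H* = 0.0576, so H* = 4.54.
From dN/dt = 0: 0.775(1 - N*/624) = 0.0127·4.54, giving N* = 624·(1 - 0.0743) = 578.
From dH/dt = 0: 0.00348·578 - 0.278 = 0.0275P*, so P* = 1.73/0.0275 = 63.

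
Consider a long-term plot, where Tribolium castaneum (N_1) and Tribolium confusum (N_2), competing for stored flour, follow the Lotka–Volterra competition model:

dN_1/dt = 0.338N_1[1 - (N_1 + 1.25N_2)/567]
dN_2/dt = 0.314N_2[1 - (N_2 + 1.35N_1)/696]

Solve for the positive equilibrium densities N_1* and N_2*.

N_1* ≈ 441, N_2* ≈ 101

Setting both brackets to zero gives the nullclines N_1 + 1.25N_2 = 567 and 1.35N_1 + N_2 = 696.
Substituting N_2 = 696 - 1.35N_1 into the first: N_1(1 - 1.25·1.35) = 567 - 1.25·696.
So N_1* = -303/-0.688 = 441, and then N_2* = 696 - 1.35·441 = 101.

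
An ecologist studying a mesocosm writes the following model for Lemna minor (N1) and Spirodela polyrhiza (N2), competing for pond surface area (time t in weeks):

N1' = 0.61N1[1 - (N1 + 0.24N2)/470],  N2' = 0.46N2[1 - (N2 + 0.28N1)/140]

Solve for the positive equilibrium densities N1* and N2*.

Setting both brackets to zero gives the nullclines N1 + 0.24N2 = 470 and 0.28N1 + N2 = 140.
Substituting N2 = 140 - 0.28N1 into the first: N1(1 - 0.24·0.28) = 470 - 0.24·140.
So N1* = 436/0.933 = 468, and then N2* = 140 - 0.28·468 = 9.01.

N1* ≈ 468, N2* ≈ 9.01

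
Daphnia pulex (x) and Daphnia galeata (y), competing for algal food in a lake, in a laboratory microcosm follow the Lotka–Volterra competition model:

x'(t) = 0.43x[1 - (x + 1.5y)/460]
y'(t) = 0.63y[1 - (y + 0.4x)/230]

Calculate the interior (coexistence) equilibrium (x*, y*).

x* ≈ 288, y* ≈ 115

Setting both brackets to zero gives the nullclines x + 1.5y = 460 and 0.4x + y = 230.
Substituting y = 230 - 0.4x into the first: x(1 - 1.5·0.4) = 460 - 1.5·230.
So x* = 115/0.4 = 288, and then y* = 230 - 0.4·288 = 115.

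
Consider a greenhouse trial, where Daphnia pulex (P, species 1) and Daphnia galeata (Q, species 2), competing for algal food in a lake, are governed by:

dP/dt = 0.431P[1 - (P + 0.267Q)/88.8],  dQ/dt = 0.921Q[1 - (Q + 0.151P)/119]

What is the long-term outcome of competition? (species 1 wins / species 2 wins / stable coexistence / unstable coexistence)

Compare the nullcline intercepts: K1/α12 = 88.8/0.267 = 333 > K2 = 119; K2/α21 = 119/0.151 = 788 > K1 = 88.8.
Since both inequalities hold, each species can invade when rare, so the interior equilibrium is stable.

stable coexistence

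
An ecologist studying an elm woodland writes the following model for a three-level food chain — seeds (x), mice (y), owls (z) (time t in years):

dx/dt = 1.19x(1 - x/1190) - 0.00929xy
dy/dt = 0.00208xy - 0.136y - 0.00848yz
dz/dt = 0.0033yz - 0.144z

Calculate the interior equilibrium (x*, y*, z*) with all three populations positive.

x* ≈ 785, y* ≈ 43.6, z* ≈ 176

From dz/dt = 0: 0.0033y* = 0.144, so y* = 43.6.
From dx/dt = 0: 1.19(1 - x*/1190) = 0.00929·43.6, giving x* = 1190·(1 - 0.341) = 785.
From dy/dt = 0: 0.00208·785 - 0.136 = 0.00848z*, so z* = 1.5/0.00848 = 176.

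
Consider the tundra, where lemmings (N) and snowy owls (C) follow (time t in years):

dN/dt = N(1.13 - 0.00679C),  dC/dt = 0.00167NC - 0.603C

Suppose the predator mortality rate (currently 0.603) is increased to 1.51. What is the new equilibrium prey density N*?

At the interior fixed point, setting dC/dt = 0 with C > 0 fixes N* = (predator death rate)/(NC coefficient) — independent of the other coefficients.
With the change, N* = 1.51/0.00167 = 904; it rises from 361.

N* ≈ 904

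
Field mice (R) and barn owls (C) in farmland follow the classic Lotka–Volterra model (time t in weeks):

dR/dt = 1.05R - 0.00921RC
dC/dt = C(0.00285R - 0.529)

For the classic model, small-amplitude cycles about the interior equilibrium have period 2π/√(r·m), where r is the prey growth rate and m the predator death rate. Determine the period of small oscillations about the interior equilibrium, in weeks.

Here r = 1.05 and m = 0.529, so r·m = 0.555.
ω = √0.555 = 0.745 per week, hence T = 2π/ω ≈ 8.43 weeks.

T ≈ 8.43 weeks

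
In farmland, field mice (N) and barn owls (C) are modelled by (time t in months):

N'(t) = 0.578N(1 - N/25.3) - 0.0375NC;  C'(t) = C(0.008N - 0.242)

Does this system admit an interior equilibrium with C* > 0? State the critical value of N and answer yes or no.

Threshold N = 30.2; K < 30.2, so no, the predator goes extinct.

The predator equation gives dC/dt > 0 only when N > 0.242/0.008 = 30.2.
Without the predator, N → K = 25.3. Since 25.3 < 30.2, the predator cannot invade.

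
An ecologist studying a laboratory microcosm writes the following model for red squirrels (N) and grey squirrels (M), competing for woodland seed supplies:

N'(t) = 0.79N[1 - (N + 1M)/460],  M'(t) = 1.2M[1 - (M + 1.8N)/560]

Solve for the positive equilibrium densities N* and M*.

Setting both brackets to zero gives the nullclines N + 1M = 460 and 1.8N + M = 560.
Substituting M = 560 - 1.8N into the first: N(1 - 1·1.8) = 460 - 1·560.
So N* = -100/-0.8 = 125, and then M* = 560 - 1.8·125 = 335.

N* ≈ 125, M* ≈ 335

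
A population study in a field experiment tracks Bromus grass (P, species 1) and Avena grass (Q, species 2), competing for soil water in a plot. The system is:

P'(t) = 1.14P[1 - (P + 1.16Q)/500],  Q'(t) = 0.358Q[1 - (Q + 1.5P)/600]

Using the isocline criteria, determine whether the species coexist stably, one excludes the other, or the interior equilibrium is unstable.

Compare the nullcline intercepts: K1/α12 = 500/1.16 = 431 < K2 = 600; K2/α21 = 600/1.5 = 400 < K1 = 500.
Since both are reversed, neither can invade when rare; the interior point is a saddle.

unstable coexistence (outcome depends on initial conditions)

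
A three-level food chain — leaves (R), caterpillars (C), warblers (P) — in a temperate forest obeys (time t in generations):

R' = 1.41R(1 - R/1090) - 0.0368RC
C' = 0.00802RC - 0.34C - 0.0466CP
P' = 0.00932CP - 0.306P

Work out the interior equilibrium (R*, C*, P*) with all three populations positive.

From dP/dt = 0: 0.00932C* = 0.306, so C* = 32.8.
From dR/dt = 0: 1.41(1 - R*/1090) = 0.0368·32.8, giving R* = 1090·(1 - 0.857) = 156.
From dC/dt = 0: 0.00802·156 - 0.34 = 0.0466P*, so P* = 0.911/0.0466 = 19.5.

R* ≈ 156, C* ≈ 32.8, P* ≈ 19.5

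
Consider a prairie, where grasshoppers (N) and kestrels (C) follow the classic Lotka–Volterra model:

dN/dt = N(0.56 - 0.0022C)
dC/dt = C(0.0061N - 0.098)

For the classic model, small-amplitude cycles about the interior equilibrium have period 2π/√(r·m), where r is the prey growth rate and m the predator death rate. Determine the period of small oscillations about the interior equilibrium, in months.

T ≈ 26.8 months

Here r = 0.56 and m = 0.098, so r·m = 0.0549.
ω = √0.0549 = 0.234 per month, hence T = 2π/ω ≈ 26.8 months.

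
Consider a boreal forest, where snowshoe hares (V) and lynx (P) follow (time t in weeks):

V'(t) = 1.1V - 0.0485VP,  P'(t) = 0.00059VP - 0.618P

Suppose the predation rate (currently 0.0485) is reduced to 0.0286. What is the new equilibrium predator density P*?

At the interior fixed point, setting dV/dt = 0 with V > 0 fixes P* = (prey growth rate)/(VP coefficient) — independent of the other coefficients.
With the change, P* = 1.1/0.0286 = 38.5; it rises from 22.7.

P* ≈ 38.5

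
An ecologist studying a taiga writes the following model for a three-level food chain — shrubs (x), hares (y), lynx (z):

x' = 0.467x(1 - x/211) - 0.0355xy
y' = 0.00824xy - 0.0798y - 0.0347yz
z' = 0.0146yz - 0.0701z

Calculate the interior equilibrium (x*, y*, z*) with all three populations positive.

From dz/dt = 0: 0.0146y* = 0.0701, so y* = 4.8.
From dx/dt = 0: 0.467(1 - x*/211) = 0.0355·4.8, giving x* = 211·(1 - 0.365) = 134.
From dy/dt = 0: 0.00824·134 - 0.0798 = 0.0347z*, so z* = 1.02/0.0347 = 29.5.

x* ≈ 134, y* ≈ 4.8, z* ≈ 29.5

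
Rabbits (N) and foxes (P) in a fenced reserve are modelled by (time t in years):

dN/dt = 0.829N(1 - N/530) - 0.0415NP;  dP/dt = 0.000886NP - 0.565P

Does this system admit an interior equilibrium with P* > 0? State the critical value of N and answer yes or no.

The predator equation gives dP/dt > 0 only when N > 0.565/0.000886 = 638.
Without the predator, N → K = 530. Since 530 < 638, the predator cannot invade.

Threshold N = 638; K < 638, so no, the predator goes extinct.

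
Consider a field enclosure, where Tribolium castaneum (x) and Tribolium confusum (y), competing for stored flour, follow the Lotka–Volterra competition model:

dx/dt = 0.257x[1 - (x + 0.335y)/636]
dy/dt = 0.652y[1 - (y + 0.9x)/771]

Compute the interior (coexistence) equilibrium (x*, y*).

x* ≈ 541, y* ≈ 284

Setting both brackets to zero gives the nullclines x + 0.335y = 636 and 0.9x + y = 771.
Substituting y = 771 - 0.9x into the first: x(1 - 0.335·0.9) = 636 - 0.335·771.
So x* = 378/0.698 = 541, and then y* = 771 - 0.9·541 = 284.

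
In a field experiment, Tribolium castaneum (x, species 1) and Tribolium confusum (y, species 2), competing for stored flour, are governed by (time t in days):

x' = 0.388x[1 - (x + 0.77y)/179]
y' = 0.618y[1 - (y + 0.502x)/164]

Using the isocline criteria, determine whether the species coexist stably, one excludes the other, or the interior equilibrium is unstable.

stable coexistence

Compare the nullcline intercepts: K1/α12 = 179/0.77 = 232 > K2 = 164; K2/α21 = 164/0.502 = 327 > K1 = 179.
Since both inequalities hold, each species can invade when rare, so the interior equilibrium is stable.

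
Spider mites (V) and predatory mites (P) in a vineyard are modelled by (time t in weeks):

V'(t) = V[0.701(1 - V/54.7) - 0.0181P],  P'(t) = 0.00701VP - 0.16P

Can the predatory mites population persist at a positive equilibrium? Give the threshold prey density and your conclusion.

The predator equation gives dP/dt > 0 only when V > 0.16/0.00701 = 22.8.
Without the predator, V → K = 54.7. Since 54.7 > 22.8, the predator can invade and persist.

Threshold V = 22.8; K > 22.8, so yes, the predator persists.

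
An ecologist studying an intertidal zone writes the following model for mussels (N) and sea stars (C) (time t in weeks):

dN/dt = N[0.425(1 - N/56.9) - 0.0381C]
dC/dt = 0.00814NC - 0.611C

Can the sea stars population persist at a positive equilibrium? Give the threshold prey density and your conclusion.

Threshold N = 75.1; K < 75.1, so no, the predator goes extinct.

The predator equation gives dC/dt > 0 only when N > 0.611/0.00814 = 75.1.
Without the predator, N → K = 56.9. Since 56.9 < 75.1, the predator cannot invade.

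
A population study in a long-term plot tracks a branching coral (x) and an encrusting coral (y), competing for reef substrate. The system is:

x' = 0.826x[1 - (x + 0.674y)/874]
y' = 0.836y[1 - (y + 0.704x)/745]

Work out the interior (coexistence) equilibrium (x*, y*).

x* ≈ 708, y* ≈ 247

Setting both brackets to zero gives the nullclines x + 0.674y = 874 and 0.704x + y = 745.
Substituting y = 745 - 0.704x into the first: x(1 - 0.674·0.704) = 874 - 0.674·745.
So x* = 372/0.526 = 708, and then y* = 745 - 0.704·708 = 247.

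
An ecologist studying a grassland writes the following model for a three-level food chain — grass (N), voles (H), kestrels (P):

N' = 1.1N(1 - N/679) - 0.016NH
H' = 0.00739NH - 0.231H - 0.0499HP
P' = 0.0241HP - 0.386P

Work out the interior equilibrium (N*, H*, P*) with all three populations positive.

N* ≈ 521, H* ≈ 16, P* ≈ 72.5

From dP/dt = 0: 0.0241H* = 0.386, so H* = 16.
From dN/dt = 0: 1.1(1 - N*/679) = 0.016·16, giving N* = 679·(1 - 0.233) = 521.
From dH/dt = 0: 0.00739·521 - 0.231 = 0.0499P*, so P* = 3.62/0.0499 = 72.5.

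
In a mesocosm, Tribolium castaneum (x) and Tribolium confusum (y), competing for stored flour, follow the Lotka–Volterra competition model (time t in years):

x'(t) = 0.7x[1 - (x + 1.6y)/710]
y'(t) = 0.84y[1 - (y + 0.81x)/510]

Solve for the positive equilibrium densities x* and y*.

Setting both brackets to zero gives the nullclines x + 1.6y = 710 and 0.81x + y = 510.
Substituting y = 510 - 0.81x into the first: x(1 - 1.6·0.81) = 710 - 1.6·510.
So x* = -106/-0.296 = 358, and then y* = 510 - 0.81·358 = 220.

x* ≈ 358, y* ≈ 220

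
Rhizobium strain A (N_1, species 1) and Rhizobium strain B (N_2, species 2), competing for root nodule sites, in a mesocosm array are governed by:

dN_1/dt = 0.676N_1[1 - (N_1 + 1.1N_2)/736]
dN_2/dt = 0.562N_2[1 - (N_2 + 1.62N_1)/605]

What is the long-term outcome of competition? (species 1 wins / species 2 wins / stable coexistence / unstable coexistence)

species 1 excludes species 2

Compare the nullcline intercepts: K1/α12 = 736/1.1 = 669 > K2 = 605; K2/α21 = 605/1.62 = 373 < K1 = 736.
Since the inequalities point opposite ways, species 1 can invade but species 2 cannot.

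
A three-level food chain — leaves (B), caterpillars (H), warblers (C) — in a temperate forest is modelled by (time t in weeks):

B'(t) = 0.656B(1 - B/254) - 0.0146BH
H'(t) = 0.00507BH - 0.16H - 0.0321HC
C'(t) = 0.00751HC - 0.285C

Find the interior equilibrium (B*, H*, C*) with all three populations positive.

B* ≈ 39.5, H* ≈ 37.9, C* ≈ 1.25

From dC/dt = 0: 0.00751H* = 0.285, so H* = 37.9.
From dB/dt = 0: 0.656(1 - B*/254) = 0.0146·37.9, giving B* = 254·(1 - 0.845) = 39.5.
From dH/dt = 0: 0.00507·39.5 - 0.16 = 0.0321C*, so C* = 0.0401/0.0321 = 1.25.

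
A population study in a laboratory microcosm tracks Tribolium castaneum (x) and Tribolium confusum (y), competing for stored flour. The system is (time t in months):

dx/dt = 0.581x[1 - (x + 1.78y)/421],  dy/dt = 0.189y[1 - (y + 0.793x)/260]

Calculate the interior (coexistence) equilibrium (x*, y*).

Setting both brackets to zero gives the nullclines x + 1.78y = 421 and 0.793x + y = 260.
Substituting y = 260 - 0.793x into the first: x(1 - 1.78·0.793) = 421 - 1.78·260.
So x* = -41.8/-0.412 = 102, and then y* = 260 - 0.793·102 = 179.

x* ≈ 102, y* ≈ 179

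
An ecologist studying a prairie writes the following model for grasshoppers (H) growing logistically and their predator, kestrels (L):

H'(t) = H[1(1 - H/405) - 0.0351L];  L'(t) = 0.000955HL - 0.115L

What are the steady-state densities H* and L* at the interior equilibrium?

H* ≈ 120, L* ≈ 20

From dL/dt = 0 with L > 0: 0.000955H* = 0.115, so H* = 120.
Substitute into dH/dt = 0: 1(1 - 120/405) = 0.0351L*.
The bracket is 0.703, giving L* = 0.703/0.0351 = 20.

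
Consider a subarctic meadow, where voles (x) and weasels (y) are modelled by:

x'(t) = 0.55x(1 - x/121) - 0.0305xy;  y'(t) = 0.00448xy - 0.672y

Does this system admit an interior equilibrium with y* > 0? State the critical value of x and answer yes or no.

The predator equation gives dy/dt > 0 only when x > 0.672/0.00448 = 150.
Without the predator, x → K = 121. Since 121 < 150, the predator cannot invade.

Threshold x = 150; K < 150, so no, the predator goes extinct.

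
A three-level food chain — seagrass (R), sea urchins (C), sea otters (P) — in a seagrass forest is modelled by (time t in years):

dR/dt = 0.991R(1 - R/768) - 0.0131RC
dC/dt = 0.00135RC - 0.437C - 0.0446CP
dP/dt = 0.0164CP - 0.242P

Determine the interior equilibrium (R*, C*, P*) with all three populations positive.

From dP/dt = 0: 0.0164C* = 0.242, so C* = 14.8.
From dR/dt = 0: 0.991(1 - R*/768) = 0.0131·14.8, giving R* = 768·(1 - 0.195) = 618.
From dC/dt = 0: 0.00135·618 - 0.437 = 0.0446P*, so P* = 0.398/0.0446 = 8.91.

R* ≈ 618, C* ≈ 14.8, P* ≈ 8.91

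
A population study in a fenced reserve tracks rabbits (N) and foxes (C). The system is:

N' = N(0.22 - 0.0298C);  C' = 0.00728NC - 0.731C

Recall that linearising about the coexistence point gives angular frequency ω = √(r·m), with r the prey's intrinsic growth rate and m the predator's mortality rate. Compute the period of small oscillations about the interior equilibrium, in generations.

Here r = 0.22 and m = 0.731, so r·m = 0.161.
ω = √0.161 = 0.401 per generation, hence T = 2π/ω ≈ 15.7 generations.

T ≈ 15.7 generations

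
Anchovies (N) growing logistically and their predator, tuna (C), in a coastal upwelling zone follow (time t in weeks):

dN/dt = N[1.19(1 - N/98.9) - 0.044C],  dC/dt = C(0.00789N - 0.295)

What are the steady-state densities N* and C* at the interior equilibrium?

From dC/dt = 0 with C > 0: 0.00789N* = 0.295, so N* = 37.4.
Substitute into dN/dt = 0: 1.19(1 - 37.4/98.9) = 0.044C*.
The bracket is 0.622, giving C* = 0.74/0.044 = 16.8.

N* ≈ 37.4, C* ≈ 16.8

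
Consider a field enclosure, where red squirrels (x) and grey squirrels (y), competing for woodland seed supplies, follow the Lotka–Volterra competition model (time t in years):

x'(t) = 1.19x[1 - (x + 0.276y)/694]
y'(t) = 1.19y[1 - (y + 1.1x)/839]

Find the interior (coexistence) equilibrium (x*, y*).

x* ≈ 664, y* ≈ 109

Setting both brackets to zero gives the nullclines x + 0.276y = 694 and 1.1x + y = 839.
Substituting y = 839 - 1.1x into the first: x(1 - 0.276·1.1) = 694 - 0.276·839.
So x* = 462/0.696 = 664, and then y* = 839 - 1.1·664 = 109.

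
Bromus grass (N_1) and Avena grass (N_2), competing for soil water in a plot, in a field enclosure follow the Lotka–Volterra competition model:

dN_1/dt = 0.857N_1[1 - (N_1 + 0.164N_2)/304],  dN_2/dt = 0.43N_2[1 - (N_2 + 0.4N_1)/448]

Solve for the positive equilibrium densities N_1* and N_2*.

N_1* ≈ 247, N_2* ≈ 349

Setting both brackets to zero gives the nullclines N_1 + 0.164N_2 = 304 and 0.4N_1 + N_2 = 448.
Substituting N_2 = 448 - 0.4N_1 into the first: N_1(1 - 0.164·0.4) = 304 - 0.164·448.
So N_1* = 231/0.934 = 247, and then N_2* = 448 - 0.4·247 = 349.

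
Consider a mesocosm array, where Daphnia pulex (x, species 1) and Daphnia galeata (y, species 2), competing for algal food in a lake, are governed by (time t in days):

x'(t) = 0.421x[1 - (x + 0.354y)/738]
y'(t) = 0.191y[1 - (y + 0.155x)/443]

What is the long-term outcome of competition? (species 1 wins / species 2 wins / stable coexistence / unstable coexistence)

Compare the nullcline intercepts: K1/α12 = 738/0.354 = 2080 > K2 = 443; K2/α21 = 443/0.155 = 2860 > K1 = 738.
Since both inequalities hold, each species can invade when rare, so the interior equilibrium is stable.

stable coexistence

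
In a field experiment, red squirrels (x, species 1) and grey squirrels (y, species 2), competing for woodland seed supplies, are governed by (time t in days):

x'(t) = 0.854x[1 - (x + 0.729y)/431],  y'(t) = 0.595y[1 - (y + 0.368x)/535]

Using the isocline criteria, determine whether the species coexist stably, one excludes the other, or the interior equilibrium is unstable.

Compare the nullcline intercepts: K1/α12 = 431/0.729 = 591 > K2 = 535; K2/α21 = 535/0.368 = 1450 > K1 = 431.
Since both inequalities hold, each species can invade when rare, so the interior equilibrium is stable.

stable coexistence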